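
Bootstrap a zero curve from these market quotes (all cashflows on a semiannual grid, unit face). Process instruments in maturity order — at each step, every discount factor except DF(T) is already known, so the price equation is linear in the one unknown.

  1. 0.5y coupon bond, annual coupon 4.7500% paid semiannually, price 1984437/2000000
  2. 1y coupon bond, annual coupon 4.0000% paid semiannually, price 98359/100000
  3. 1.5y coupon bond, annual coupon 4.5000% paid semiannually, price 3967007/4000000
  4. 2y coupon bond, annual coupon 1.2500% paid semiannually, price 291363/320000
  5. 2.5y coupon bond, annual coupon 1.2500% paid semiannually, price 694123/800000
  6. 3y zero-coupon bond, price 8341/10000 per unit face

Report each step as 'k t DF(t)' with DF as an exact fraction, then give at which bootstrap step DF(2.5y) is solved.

step 1 [0.5y] bond c/2=19/800: DF=(1984437/2000000 − 19/800·(0))/(1+19/800) = 2423/2500 ≈ 0.969200
step 2 [1y] bond c/2=1/50: DF=(98359/100000 − 1/50·(0.969200))/(1+1/50) = 9453/10000 ≈ 0.945300
step 3 [1.5y] bond c/2=9/400: DF=(3967007/4000000 − 9/400·(0.969200+0.945300))/(1+9/400) = 4639/5000 ≈ 0.927800
step 4 [2y] bond c/2=1/160: DF=(291363/320000 − 1/160·(0.969200+0.945300+0.927800))/(1+1/160) = 1109/1250 ≈ 0.887200
step 5 [2.5y] bond c/2=1/160: DF=(694123/800000 − 1/160·(0.969200+0.945300+0.927800+0.887200))/(1+1/160) = 8391/10000 ≈ 0.839100
step 6 [3y] zero: DF = P = 8341/10000 ≈ 0.834100

1 1/2 2423/2500
2 1 9453/10000
3 3/2 4639/5000
4 2 1109/1250
5 5/2 8391/10000
6 3 8341/10000
DF(2.5y) is solved at step 5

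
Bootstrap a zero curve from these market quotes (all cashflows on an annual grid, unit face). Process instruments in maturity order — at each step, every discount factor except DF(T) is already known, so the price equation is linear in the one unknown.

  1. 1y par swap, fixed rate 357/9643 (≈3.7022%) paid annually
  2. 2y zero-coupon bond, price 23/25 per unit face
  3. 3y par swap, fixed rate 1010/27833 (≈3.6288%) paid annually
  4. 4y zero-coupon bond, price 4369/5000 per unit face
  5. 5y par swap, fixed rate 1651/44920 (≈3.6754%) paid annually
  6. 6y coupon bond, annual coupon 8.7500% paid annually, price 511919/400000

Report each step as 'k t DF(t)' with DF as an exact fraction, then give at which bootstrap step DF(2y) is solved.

step 1 [1y] swap r/1=357/9643: DF=(1 − 357/9643·(0))/(1+357/9643) = 9643/10000 ≈ 0.964300
step 2 [2y] zero: DF = P = 23/25 ≈ 0.920000
step 3 [3y] swap r/1=1010/27833: DF=(1 − 1010/27833·(0.964300+0.920000))/(1+1010/27833) = 899/1000 ≈ 0.899000
step 4 [4y] zero: DF = P = 4369/5000 ≈ 0.873800
step 5 [5y] swap r/1=1651/44920: DF=(1 − 1651/44920·(0.964300+0.920000+0.899000+0.873800))/(1+1651/44920) = 8349/10000 ≈ 0.834900
step 6 [6y] bond c/1=7/80: DF=(511919/400000 − 7/80·(0.964300+0.920000+0.899000+0.873800+0.834900))/(1+7/80) = 4077/5000 ≈ 0.815400

1 1 9643/10000
2 2 23/25
3 3 899/1000
4 4 4369/5000
5 5 8349/10000
6 6 4077/5000
DF(2y) is solved at step 2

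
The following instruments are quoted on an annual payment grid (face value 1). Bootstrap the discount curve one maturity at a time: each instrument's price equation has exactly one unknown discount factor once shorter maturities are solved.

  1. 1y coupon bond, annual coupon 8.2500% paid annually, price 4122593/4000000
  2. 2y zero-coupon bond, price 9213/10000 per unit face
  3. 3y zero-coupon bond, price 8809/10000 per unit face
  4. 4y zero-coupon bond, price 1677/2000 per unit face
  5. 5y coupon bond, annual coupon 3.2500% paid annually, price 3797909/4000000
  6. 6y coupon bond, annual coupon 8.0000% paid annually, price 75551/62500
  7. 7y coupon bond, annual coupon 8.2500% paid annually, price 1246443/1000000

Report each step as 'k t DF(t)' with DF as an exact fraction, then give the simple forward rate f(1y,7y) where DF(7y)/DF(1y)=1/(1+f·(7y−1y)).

1 1 9521/10000
2 2 9213/10000
3 3 8809/10000
4 4 1677/2000
5 5 1613/2000
6 6 3967/5000
7 7 7557/10000
f(1y,7y) = ((9521/10000)/(7557/10000) − 1)/(6) = 982/22671 ≈ 4.3315%

step 1 [1y] bond c/1=33/400: DF=(4122593/4000000 − 33/400·(0))/(1+33/400) = 9521/10000 ≈ 0.952100
step 2 [2y] zero: DF = P = 9213/10000 ≈ 0.921300
step 3 [3y] zero: DF = P = 8809/10000 ≈ 0.880900
step 4 [4y] zero: DF = P = 1677/2000 ≈ 0.838500
step 5 [5y] bond c/1=13/400: DF=(3797909/4000000 − 13/400·(0.952100+0.921300+0.880900+0.838500))/(1+13/400) = 1613/2000 ≈ 0.806500
step 6 [6y] bond c/1=2/25: DF=(75551/62500 − 2/25·(0.952100+0.921300+0.880900+0.838500+0.806500))/(1+2/25) = 3967/5000 ≈ 0.793400
step 7 [7y] bond c/1=33/400: DF=(1246443/1000000 − 33/400·(0.952100+0.921300+0.880900+0.838500+0.806500+0.793400))/(1+33/400) = 7557/10000 ≈ 0.755700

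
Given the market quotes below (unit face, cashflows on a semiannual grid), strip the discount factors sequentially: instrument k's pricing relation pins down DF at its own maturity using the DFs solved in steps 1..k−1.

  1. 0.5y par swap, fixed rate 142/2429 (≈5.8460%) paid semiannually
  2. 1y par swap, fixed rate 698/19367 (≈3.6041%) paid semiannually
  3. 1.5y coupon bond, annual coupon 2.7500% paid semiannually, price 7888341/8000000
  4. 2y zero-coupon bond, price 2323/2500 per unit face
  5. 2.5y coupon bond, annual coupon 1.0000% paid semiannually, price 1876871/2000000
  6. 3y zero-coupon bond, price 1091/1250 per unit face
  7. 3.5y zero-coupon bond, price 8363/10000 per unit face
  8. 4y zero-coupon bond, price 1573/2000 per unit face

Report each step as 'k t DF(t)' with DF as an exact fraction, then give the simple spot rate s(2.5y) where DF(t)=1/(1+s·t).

step 1 [0.5y] swap r/2=71/2429: DF=(1 − 71/2429·(0))/(1+71/2429) = 2429/2500 ≈ 0.971600
step 2 [1y] swap r/2=349/19367: DF=(1 − 349/19367·(0.971600))/(1+349/19367) = 9651/10000 ≈ 0.965100
step 3 [1.5y] bond c/2=11/800: DF=(7888341/8000000 − 11/800·(0.971600+0.965100))/(1+11/800) = 1183/1250 ≈ 0.946400
step 4 [2y] zero: DF = P = 2323/2500 ≈ 0.929200
step 5 [2.5y] bond c/2=1/200: DF=(1876871/2000000 − 1/200·(0.971600+0.965100+0.946400+0.929200))/(1+1/200) = 2287/2500 ≈ 0.914800
step 6 [3y] zero: DF = P = 1091/1250 ≈ 0.872800
step 7 [3.5y] zero: DF = P = 8363/10000 ≈ 0.836300
step 8 [4y] zero: DF = P = 1573/2000 ≈ 0.786500

1 1/2 2429/2500
2 1 9651/10000
3 3/2 1183/1250
4 2 2323/2500
5 5/2 2287/2500
6 3 1091/1250
7 7/2 8363/10000
8 4 1573/2000
s(2.5y) = (1/(2287/2500) − 1)/(5/2) = 426/11435 ≈ 3.7254%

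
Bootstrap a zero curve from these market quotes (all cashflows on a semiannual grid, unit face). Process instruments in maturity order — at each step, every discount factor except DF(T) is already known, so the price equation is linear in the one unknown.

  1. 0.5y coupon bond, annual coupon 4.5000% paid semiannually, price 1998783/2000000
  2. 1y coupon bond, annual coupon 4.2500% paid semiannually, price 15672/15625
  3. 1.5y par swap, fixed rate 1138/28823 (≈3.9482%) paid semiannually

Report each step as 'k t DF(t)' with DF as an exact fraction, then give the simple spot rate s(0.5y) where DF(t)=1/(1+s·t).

1 1/2 4887/5000
2 1 4809/5000
3 3/2 9431/10000
s(0.5y) = (1/(4887/5000) − 1)/(1/2) = 226/4887 ≈ 4.6245%

step 1 [0.5y] bond c/2=9/400: DF=(1998783/2000000 − 9/400·(0))/(1+9/400) = 4887/5000 ≈ 0.977400
step 2 [1y] bond c/2=17/800: DF=(15672/15625 − 17/800·(0.977400))/(1+17/800) = 4809/5000 ≈ 0.961800
step 3 [1.5y] swap r/2=569/28823: DF=(1 − 569/28823·(0.977400+0.961800))/(1+569/28823) = 9431/10000 ≈ 0.943100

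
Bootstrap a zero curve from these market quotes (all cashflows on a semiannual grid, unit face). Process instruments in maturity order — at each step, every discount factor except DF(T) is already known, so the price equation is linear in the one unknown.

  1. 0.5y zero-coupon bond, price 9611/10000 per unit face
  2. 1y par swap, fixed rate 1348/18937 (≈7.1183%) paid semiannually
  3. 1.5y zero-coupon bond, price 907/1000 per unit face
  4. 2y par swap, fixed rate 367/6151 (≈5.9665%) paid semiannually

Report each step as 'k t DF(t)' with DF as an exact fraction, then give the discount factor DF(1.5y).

1 1/2 9611/10000
2 1 4663/5000
3 3/2 907/1000
4 2 8899/10000
DF(1.5y) = 907/1000 ≈ 0.907000

step 1 [0.5y] zero: DF = P = 9611/10000 ≈ 0.961100
step 2 [1y] swap r/2=674/18937: DF=(1 − 674/18937·(0.961100))/(1+674/18937) = 4663/5000 ≈ 0.932600
step 3 [1.5y] zero: DF = P = 907/1000 ≈ 0.907000
step 4 [2y] swap r/2=367/12302: DF=(1 − 367/12302·(0.961100+0.932600+0.907000))/(1+367/12302) = 8899/10000 ≈ 0.889900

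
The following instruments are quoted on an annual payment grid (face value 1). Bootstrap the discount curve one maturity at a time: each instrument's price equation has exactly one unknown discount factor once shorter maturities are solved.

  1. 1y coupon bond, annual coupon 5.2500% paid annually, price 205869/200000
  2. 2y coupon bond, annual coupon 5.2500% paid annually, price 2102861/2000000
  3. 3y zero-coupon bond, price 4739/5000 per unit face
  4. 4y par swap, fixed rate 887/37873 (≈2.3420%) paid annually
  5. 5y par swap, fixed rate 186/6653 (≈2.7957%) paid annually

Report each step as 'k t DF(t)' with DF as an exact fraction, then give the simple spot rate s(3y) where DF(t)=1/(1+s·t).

1 1 489/500
2 2 4751/5000
3 3 4739/5000
4 4 9113/10000
5 5 4349/5000
s(3y) = (1/(4739/5000) − 1)/(3) = 87/4739 ≈ 1.8358%

step 1 [1y] bond c/1=21/400: DF=(205869/200000 − 21/400·(0))/(1+21/400) = 489/500 ≈ 0.978000
step 2 [2y] bond c/1=21/400: DF=(2102861/2000000 − 21/400·(0.978000))/(1+21/400) = 4751/5000 ≈ 0.950200
step 3 [3y] zero: DF = P = 4739/5000 ≈ 0.947800
step 4 [4y] swap r/1=887/37873: DF=(1 − 887/37873·(0.978000+0.950200+0.947800))/(1+887/37873) = 9113/10000 ≈ 0.911300
step 5 [5y] swap r/1=186/6653: DF=(1 − 186/6653·(0.978000+0.950200+0.947800+0.911300))/(1+186/6653) = 4349/5000 ≈ 0.869800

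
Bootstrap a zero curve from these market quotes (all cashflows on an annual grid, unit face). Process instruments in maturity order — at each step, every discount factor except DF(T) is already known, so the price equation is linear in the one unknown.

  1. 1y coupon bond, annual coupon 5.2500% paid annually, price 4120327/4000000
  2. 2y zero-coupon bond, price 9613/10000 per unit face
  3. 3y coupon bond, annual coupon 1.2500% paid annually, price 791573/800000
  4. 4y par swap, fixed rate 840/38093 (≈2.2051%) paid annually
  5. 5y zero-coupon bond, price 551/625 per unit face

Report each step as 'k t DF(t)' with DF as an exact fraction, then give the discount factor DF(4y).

step 1 [1y] bond c/1=21/400: DF=(4120327/4000000 − 21/400·(0))/(1+21/400) = 9787/10000 ≈ 0.978700
step 2 [2y] zero: DF = P = 9613/10000 ≈ 0.961300
step 3 [3y] bond c/1=1/80: DF=(791573/800000 − 1/80·(0.978700+0.961300))/(1+1/80) = 9533/10000 ≈ 0.953300
step 4 [4y] swap r/1=840/38093: DF=(1 − 840/38093·(0.978700+0.961300+0.953300))/(1+840/38093) = 229/250 ≈ 0.916000
step 5 [5y] zero: DF = P = 551/625 ≈ 0.881600

1 1 9787/10000
2 2 9613/10000
3 3 9533/10000
4 4 229/250
5 5 551/625
DF(4y) = 229/250 ≈ 0.916000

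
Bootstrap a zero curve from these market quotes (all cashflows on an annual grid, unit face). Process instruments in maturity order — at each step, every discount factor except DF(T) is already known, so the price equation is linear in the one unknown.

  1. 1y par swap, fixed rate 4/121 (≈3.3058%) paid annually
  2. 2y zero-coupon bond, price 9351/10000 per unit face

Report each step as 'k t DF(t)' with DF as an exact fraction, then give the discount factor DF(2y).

step 1 [1y] swap r/1=4/121: DF=(1 − 4/121·(0))/(1+4/121) = 121/125 ≈ 0.968000
step 2 [2y] zero: DF = P = 9351/10000 ≈ 0.935100

1 1 121/125
2 2 9351/10000
DF(2y) = 9351/10000 ≈ 0.935100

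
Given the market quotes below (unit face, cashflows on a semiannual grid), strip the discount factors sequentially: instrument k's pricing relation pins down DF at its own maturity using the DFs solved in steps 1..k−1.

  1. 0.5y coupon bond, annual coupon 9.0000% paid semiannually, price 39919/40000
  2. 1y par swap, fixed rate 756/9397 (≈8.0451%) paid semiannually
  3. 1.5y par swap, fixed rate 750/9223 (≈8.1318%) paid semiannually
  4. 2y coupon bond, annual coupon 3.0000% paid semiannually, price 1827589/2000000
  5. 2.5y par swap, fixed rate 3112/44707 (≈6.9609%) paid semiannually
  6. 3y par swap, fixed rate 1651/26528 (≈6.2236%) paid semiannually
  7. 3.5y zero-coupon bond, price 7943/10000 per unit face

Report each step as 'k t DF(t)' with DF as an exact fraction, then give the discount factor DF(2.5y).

1 1/2 191/200
2 1 2311/2500
3 3/2 71/80
4 2 4297/5000
5 5/2 2111/2500
6 3 8349/10000
7 7/2 7943/10000
DF(2.5y) = 2111/2500 ≈ 0.844400

step 1 [0.5y] bond c/2=9/200: DF=(39919/40000 − 9/200·(0))/(1+9/200) = 191/200 ≈ 0.955000
step 2 [1y] swap r/2=378/9397: DF=(1 − 378/9397·(0.955000))/(1+378/9397) = 2311/2500 ≈ 0.924400
step 3 [1.5y] swap r/2=375/9223: DF=(1 − 375/9223·(0.955000+0.924400))/(1+375/9223) = 71/80 ≈ 0.887500
step 4 [2y] bond c/2=3/200: DF=(1827589/2000000 − 3/200·(0.955000+0.924400+0.887500))/(1+3/200) = 4297/5000 ≈ 0.859400
step 5 [2.5y] swap r/2=1556/44707: DF=(1 − 1556/44707·(0.955000+0.924400+0.887500+0.859400))/(1+1556/44707) = 2111/2500 ≈ 0.844400
step 6 [3y] swap r/2=1651/53056: DF=(1 − 1651/53056·(0.955000+0.924400+0.887500+0.859400+0.844400))/(1+1651/53056) = 8349/10000 ≈ 0.834900
step 7 [3.5y] zero: DF = P = 7943/10000 ≈ 0.794300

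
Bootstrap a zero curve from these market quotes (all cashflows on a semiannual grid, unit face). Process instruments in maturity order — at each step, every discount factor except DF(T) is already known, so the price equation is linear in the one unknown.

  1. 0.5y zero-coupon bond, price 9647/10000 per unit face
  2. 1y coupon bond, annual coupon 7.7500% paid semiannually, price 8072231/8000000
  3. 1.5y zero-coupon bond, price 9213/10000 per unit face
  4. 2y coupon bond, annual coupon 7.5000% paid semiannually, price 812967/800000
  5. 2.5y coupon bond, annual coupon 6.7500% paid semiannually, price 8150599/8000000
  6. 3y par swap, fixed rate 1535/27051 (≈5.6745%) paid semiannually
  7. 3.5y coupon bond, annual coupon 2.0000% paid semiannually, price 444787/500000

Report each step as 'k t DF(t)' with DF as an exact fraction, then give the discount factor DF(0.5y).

1 1/2 9647/10000
2 1 4677/5000
3 3/2 9213/10000
4 2 351/400
5 5/2 1081/1250
6 3 1693/2000
7 7/2 517/625
DF(0.5y) = 9647/10000 ≈ 0.964700

step 1 [0.5y] zero: DF = P = 9647/10000 ≈ 0.964700
step 2 [1y] bond c/2=31/800: DF=(8072231/8000000 − 31/800·(0.964700))/(1+31/800) = 4677/5000 ≈ 0.935400
step 3 [1.5y] zero: DF = P = 9213/10000 ≈ 0.921300
step 4 [2y] bond c/2=3/80: DF=(812967/800000 − 3/80·(0.964700+0.935400+0.921300))/(1+3/80) = 351/400 ≈ 0.877500
step 5 [2.5y] bond c/2=27/800: DF=(8150599/8000000 − 27/800·(0.964700+0.935400+0.921300+0.877500))/(1+27/800) = 1081/1250 ≈ 0.864800
step 6 [3y] swap r/2=1535/54102: DF=(1 − 1535/54102·(0.964700+0.935400+0.921300+0.877500+0.864800))/(1+1535/54102) = 1693/2000 ≈ 0.846500
step 7 [3.5y] bond c/2=1/100: DF=(444787/500000 − 1/100·(0.964700+0.935400+0.921300+0.877500+0.864800+0.846500))/(1+1/100) = 517/625 ≈ 0.827200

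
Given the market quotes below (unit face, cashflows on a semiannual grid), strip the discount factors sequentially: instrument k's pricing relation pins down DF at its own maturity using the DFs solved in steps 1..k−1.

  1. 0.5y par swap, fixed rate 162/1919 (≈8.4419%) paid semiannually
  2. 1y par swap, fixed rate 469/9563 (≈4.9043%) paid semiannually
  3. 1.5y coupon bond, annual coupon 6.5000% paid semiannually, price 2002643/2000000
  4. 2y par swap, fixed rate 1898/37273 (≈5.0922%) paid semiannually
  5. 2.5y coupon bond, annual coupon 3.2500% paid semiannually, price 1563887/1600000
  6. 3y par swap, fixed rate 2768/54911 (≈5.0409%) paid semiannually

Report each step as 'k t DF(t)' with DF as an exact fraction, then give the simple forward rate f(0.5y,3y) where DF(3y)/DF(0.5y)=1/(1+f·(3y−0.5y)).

1 1/2 1919/2000
2 1 9531/10000
3 3/2 1137/1250
4 2 9051/10000
5 5/2 4511/5000
6 3 1077/1250
f(0.5y,3y) = ((1919/2000)/(1077/1250) − 1)/(5/2) = 979/21540 ≈ 4.5450%

step 1 [0.5y] swap r/2=81/1919: DF=(1 − 81/1919·(0))/(1+81/1919) = 1919/2000 ≈ 0.959500
step 2 [1y] swap r/2=469/19126: DF=(1 − 469/19126·(0.959500))/(1+469/19126) = 9531/10000 ≈ 0.953100
step 3 [1.5y] bond c/2=13/400: DF=(2002643/2000000 − 13/400·(0.959500+0.953100))/(1+13/400) = 1137/1250 ≈ 0.909600
step 4 [2y] swap r/2=949/37273: DF=(1 − 949/37273·(0.959500+0.953100+0.909600))/(1+949/37273) = 9051/10000 ≈ 0.905100
step 5 [2.5y] bond c/2=13/800: DF=(1563887/1600000 − 13/800·(0.959500+0.953100+0.909600+0.905100))/(1+13/800) = 4511/5000 ≈ 0.902200
step 6 [3y] swap r/2=1384/54911: DF=(1 − 1384/54911·(0.959500+0.953100+0.909600+0.905100+0.902200))/(1+1384/54911) = 1077/1250 ≈ 0.861600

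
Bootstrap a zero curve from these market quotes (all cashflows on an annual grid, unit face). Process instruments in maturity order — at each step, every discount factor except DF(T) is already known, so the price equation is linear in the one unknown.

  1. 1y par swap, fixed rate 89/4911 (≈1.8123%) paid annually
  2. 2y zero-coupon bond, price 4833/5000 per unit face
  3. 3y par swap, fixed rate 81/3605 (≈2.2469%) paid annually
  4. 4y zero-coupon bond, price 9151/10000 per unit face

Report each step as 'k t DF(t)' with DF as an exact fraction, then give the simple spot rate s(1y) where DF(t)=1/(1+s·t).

1 1 4911/5000
2 2 4833/5000
3 3 1169/1250
4 4 9151/10000
s(1y) = (1/(4911/5000) − 1)/(1) = 89/4911 ≈ 1.8123%

step 1 [1y] swap r/1=89/4911: DF=(1 − 89/4911·(0))/(1+89/4911) = 4911/5000 ≈ 0.982200
step 2 [2y] zero: DF = P = 4833/5000 ≈ 0.966600
step 3 [3y] swap r/1=81/3605: DF=(1 − 81/3605·(0.982200+0.966600))/(1+81/3605) = 1169/1250 ≈ 0.935200
step 4 [4y] zero: DF = P = 9151/10000 ≈ 0.915100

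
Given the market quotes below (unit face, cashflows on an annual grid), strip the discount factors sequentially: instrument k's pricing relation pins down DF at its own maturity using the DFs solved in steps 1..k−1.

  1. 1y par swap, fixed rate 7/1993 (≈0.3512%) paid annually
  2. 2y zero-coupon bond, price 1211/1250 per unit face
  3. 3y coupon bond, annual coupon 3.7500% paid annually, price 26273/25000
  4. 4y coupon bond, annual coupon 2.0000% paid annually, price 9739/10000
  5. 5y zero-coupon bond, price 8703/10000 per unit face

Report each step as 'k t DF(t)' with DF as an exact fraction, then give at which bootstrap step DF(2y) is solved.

step 1 [1y] swap r/1=7/1993: DF=(1 − 7/1993·(0))/(1+7/1993) = 1993/2000 ≈ 0.996500
step 2 [2y] zero: DF = P = 1211/1250 ≈ 0.968800
step 3 [3y] bond c/1=3/80: DF=(26273/25000 − 3/80·(0.996500+0.968800))/(1+3/80) = 9419/10000 ≈ 0.941900
step 4 [4y] bond c/1=1/50: DF=(9739/10000 − 1/50·(0.996500+0.968800+0.941900))/(1+1/50) = 4489/5000 ≈ 0.897800
step 5 [5y] zero: DF = P = 8703/10000 ≈ 0.870300

1 1 1993/2000
2 2 1211/1250
3 3 9419/10000
4 4 4489/5000
5 5 8703/10000
DF(2y) is solved at step 2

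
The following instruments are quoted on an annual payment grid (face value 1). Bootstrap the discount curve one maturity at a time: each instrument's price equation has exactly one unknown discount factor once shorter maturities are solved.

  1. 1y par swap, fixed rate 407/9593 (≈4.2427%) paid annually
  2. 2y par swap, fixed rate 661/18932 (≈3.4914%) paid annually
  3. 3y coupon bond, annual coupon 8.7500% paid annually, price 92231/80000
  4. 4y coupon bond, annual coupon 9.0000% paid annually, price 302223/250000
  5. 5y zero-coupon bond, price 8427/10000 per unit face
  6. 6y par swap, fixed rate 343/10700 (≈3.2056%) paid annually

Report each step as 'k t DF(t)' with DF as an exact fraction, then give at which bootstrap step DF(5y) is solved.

1 1 9593/10000
2 2 9339/10000
3 3 4539/5000
4 4 4389/5000
5 5 8427/10000
6 6 1657/2000
DF(5y) is solved at step 5

step 1 [1y] swap r/1=407/9593: DF=(1 − 407/9593·(0))/(1+407/9593) = 9593/10000 ≈ 0.959300
step 2 [2y] swap r/1=661/18932: DF=(1 − 661/18932·(0.959300))/(1+661/18932) = 9339/10000 ≈ 0.933900
step 3 [3y] bond c/1=7/80: DF=(92231/80000 − 7/80·(0.959300+0.933900))/(1+7/80) = 4539/5000 ≈ 0.907800
step 4 [4y] bond c/1=9/100: DF=(302223/250000 − 9/100·(0.959300+0.933900+0.907800))/(1+9/100) = 4389/5000 ≈ 0.877800
step 5 [5y] zero: DF = P = 8427/10000 ≈ 0.842700
step 6 [6y] swap r/1=343/10700: DF=(1 − 343/10700·(0.959300+0.933900+0.907800+0.877800+0.842700))/(1+343/10700) = 1657/2000 ≈ 0.828500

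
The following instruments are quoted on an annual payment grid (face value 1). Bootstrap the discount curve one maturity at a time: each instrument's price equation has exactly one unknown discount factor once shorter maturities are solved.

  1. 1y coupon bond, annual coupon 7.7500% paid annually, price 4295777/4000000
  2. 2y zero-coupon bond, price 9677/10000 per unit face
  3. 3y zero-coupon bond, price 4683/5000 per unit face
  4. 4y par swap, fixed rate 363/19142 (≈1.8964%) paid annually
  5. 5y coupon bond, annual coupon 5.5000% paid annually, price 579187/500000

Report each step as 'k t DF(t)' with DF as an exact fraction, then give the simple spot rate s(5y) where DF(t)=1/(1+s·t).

1 1 9967/10000
2 2 9677/10000
3 3 4683/5000
4 4 4637/5000
5 5 1123/1250
s(5y) = (1/(1123/1250) − 1)/(5) = 127/5615 ≈ 2.2618%

step 1 [1y] bond c/1=31/400: DF=(4295777/4000000 − 31/400·(0))/(1+31/400) = 9967/10000 ≈ 0.996700
step 2 [2y] zero: DF = P = 9677/10000 ≈ 0.967700
step 3 [3y] zero: DF = P = 4683/5000 ≈ 0.936600
step 4 [4y] swap r/1=363/19142: DF=(1 − 363/19142·(0.996700+0.967700+0.936600))/(1+363/19142) = 4637/5000 ≈ 0.927400
step 5 [5y] bond c/1=11/200: DF=(579187/500000 − 11/200·(0.996700+0.967700+0.936600+0.927400))/(1+11/200) = 1123/1250 ≈ 0.898400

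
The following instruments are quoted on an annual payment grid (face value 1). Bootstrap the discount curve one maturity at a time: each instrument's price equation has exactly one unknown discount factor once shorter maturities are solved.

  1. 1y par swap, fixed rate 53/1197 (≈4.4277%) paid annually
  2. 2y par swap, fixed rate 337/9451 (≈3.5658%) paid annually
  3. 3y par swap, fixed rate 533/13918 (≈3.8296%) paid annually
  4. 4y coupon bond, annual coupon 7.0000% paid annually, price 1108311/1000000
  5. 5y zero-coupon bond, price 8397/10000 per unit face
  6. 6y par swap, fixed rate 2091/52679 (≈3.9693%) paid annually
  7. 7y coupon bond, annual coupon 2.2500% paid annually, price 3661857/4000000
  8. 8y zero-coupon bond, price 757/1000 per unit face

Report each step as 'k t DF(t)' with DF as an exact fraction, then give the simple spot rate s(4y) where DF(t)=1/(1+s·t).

1 1 1197/1250
2 2 4663/5000
3 3 4467/5000
4 4 8537/10000
5 5 8397/10000
6 6 7909/10000
7 7 3897/5000
8 8 757/1000
s(4y) = (1/(8537/10000) − 1)/(4) = 1463/34148 ≈ 4.2843%

step 1 [1y] swap r/1=53/1197: DF=(1 − 53/1197·(0))/(1+53/1197) = 1197/1250 ≈ 0.957600
step 2 [2y] swap r/1=337/9451: DF=(1 − 337/9451·(0.957600))/(1+337/9451) = 4663/5000 ≈ 0.932600
step 3 [3y] swap r/1=533/13918: DF=(1 − 533/13918·(0.957600+0.932600))/(1+533/13918) = 4467/5000 ≈ 0.893400
step 4 [4y] bond c/1=7/100: DF=(1108311/1000000 − 7/100·(0.957600+0.932600+0.893400))/(1+7/100) = 8537/10000 ≈ 0.853700
step 5 [5y] zero: DF = P = 8397/10000 ≈ 0.839700
step 6 [6y] swap r/1=2091/52679: DF=(1 − 2091/52679·(0.957600+0.932600+0.893400+0.853700+0.839700))/(1+2091/52679) = 7909/10000 ≈ 0.790900
step 7 [7y] bond c/1=9/400: DF=(3661857/4000000 − 9/400·(0.957600+0.932600+0.893400+0.853700+0.839700+0.790900))/(1+9/400) = 3897/5000 ≈ 0.779400
step 8 [8y] zero: DF = P = 757/1000 ≈ 0.757000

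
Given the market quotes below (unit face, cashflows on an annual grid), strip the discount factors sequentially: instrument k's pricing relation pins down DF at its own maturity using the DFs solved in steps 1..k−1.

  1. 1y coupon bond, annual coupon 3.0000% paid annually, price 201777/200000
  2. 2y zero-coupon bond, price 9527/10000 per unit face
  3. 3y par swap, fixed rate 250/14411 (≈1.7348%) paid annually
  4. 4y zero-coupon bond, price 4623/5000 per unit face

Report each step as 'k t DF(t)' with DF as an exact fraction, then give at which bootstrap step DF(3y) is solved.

1 1 1959/2000
2 2 9527/10000
3 3 19/20
4 4 4623/5000
DF(3y) is solved at step 3

step 1 [1y] bond c/1=3/100: DF=(201777/200000 − 3/100·(0))/(1+3/100) = 1959/2000 ≈ 0.979500
step 2 [2y] zero: DF = P = 9527/10000 ≈ 0.952700
step 3 [3y] swap r/1=250/14411: DF=(1 − 250/14411·(0.979500+0.952700))/(1+250/14411) = 19/20 ≈ 0.950000
step 4 [4y] zero: DF = P = 4623/5000 ≈ 0.924600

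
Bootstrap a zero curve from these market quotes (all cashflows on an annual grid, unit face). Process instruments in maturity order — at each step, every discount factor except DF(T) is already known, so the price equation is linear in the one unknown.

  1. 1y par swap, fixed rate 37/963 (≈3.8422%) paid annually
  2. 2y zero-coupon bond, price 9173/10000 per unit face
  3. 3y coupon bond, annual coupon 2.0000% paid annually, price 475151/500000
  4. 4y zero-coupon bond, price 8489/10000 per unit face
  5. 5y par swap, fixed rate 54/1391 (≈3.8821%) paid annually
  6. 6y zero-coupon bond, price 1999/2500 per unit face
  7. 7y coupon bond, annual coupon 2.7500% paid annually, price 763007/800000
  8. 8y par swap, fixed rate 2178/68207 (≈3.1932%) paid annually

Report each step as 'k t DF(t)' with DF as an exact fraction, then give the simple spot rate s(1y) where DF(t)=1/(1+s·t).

step 1 [1y] swap r/1=37/963: DF=(1 − 37/963·(0))/(1+37/963) = 963/1000 ≈ 0.963000
step 2 [2y] zero: DF = P = 9173/10000 ≈ 0.917300
step 3 [3y] bond c/1=1/50: DF=(475151/500000 − 1/50·(0.963000+0.917300))/(1+1/50) = 2237/2500 ≈ 0.894800
step 4 [4y] zero: DF = P = 8489/10000 ≈ 0.848900
step 5 [5y] swap r/1=54/1391: DF=(1 − 54/1391·(0.963000+0.917300+0.894800+0.848900))/(1+54/1391) = 517/625 ≈ 0.827200
step 6 [6y] zero: DF = P = 1999/2500 ≈ 0.799600
step 7 [7y] bond c/1=11/400: DF=(763007/800000 − 11/400·(0.963000+0.917300+0.894800+0.848900+0.827200+0.799600))/(1+11/400) = 7877/10000 ≈ 0.787700
step 8 [8y] swap r/1=2178/68207: DF=(1 − 2178/68207·(0.963000+0.917300+0.894800+0.848900+0.827200+0.799600+0.787700))/(1+2178/68207) = 3911/5000 ≈ 0.782200

1 1 963/1000
2 2 9173/10000
3 3 2237/2500
4 4 8489/10000
5 5 517/625
6 6 1999/2500
7 7 7877/10000
8 8 3911/5000
s(1y) = (1/(963/1000) − 1)/(1) = 37/963 ≈ 3.8422%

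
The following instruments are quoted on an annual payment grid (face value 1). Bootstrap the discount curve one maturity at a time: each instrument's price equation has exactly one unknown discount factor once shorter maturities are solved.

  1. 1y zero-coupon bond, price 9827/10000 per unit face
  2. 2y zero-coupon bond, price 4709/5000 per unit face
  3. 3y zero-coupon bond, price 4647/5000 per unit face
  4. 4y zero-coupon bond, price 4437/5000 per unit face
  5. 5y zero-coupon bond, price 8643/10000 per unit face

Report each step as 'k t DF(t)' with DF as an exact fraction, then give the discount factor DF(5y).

step 1 [1y] zero: DF = P = 9827/10000 ≈ 0.982700
step 2 [2y] zero: DF = P = 4709/5000 ≈ 0.941800
step 3 [3y] zero: DF = P = 4647/5000 ≈ 0.929400
step 4 [4y] zero: DF = P = 4437/5000 ≈ 0.887400
step 5 [5y] zero: DF = P = 8643/10000 ≈ 0.864300

1 1 9827/10000
2 2 4709/5000
3 3 4647/5000
4 4 4437/5000
5 5 8643/10000
DF(5y) = 8643/10000 ≈ 0.864300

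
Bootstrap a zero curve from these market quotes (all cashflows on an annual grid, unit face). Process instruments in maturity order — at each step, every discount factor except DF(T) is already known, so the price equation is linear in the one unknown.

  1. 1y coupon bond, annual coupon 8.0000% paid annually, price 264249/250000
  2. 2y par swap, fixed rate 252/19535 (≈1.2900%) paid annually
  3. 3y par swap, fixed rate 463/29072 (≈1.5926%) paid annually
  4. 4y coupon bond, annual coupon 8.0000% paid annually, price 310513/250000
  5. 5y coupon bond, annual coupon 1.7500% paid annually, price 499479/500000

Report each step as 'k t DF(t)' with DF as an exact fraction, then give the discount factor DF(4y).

step 1 [1y] bond c/1=2/25: DF=(264249/250000 − 2/25·(0))/(1+2/25) = 9787/10000 ≈ 0.978700
step 2 [2y] swap r/1=252/19535: DF=(1 − 252/19535·(0.978700))/(1+252/19535) = 2437/2500 ≈ 0.974800
step 3 [3y] swap r/1=463/29072: DF=(1 − 463/29072·(0.978700+0.974800))/(1+463/29072) = 9537/10000 ≈ 0.953700
step 4 [4y] bond c/1=2/25: DF=(310513/250000 − 2/25·(0.978700+0.974800+0.953700))/(1+2/25) = 9347/10000 ≈ 0.934700
step 5 [5y] bond c/1=7/400: DF=(499479/500000 − 7/400·(0.978700+0.974800+0.953700+0.934700))/(1+7/400) = 9157/10000 ≈ 0.915700

1 1 9787/10000
2 2 2437/2500
3 3 9537/10000
4 4 9347/10000
5 5 9157/10000
DF(4y) = 9347/10000 ≈ 0.934700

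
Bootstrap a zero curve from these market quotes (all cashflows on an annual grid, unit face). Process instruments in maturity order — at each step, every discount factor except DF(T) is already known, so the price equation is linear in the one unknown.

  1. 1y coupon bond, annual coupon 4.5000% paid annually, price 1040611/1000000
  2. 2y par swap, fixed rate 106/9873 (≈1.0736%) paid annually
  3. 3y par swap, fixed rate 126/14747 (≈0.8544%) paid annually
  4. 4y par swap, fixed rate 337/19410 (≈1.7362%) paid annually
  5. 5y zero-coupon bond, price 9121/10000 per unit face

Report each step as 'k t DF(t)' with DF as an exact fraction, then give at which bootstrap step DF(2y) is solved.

step 1 [1y] bond c/1=9/200: DF=(1040611/1000000 − 9/200·(0))/(1+9/200) = 4979/5000 ≈ 0.995800
step 2 [2y] swap r/1=106/9873: DF=(1 − 106/9873·(0.995800))/(1+106/9873) = 2447/2500 ≈ 0.978800
step 3 [3y] swap r/1=126/14747: DF=(1 − 126/14747·(0.995800+0.978800))/(1+126/14747) = 2437/2500 ≈ 0.974800
step 4 [4y] swap r/1=337/19410: DF=(1 − 337/19410·(0.995800+0.978800+0.974800))/(1+337/19410) = 4663/5000 ≈ 0.932600
step 5 [5y] zero: DF = P = 9121/10000 ≈ 0.912100

1 1 4979/5000
2 2 2447/2500
3 3 2437/2500
4 4 4663/5000
5 5 9121/10000
DF(2y) is solved at step 2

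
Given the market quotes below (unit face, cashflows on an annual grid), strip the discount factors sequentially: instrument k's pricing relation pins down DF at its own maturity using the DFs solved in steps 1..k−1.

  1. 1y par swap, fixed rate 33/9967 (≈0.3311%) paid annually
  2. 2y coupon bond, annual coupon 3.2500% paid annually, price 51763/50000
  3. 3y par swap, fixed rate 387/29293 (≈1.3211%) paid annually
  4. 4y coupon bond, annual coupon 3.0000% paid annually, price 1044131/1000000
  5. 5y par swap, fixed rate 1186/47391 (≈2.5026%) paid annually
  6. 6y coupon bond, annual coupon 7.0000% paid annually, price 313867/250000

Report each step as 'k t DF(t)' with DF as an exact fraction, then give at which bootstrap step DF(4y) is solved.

1 1 9967/10000
2 2 9713/10000
3 3 9613/10000
4 4 2321/2500
5 5 4407/5000
6 6 8633/10000
DF(4y) is solved at step 4

step 1 [1y] swap r/1=33/9967: DF=(1 − 33/9967·(0))/(1+33/9967) = 9967/10000 ≈ 0.996700
step 2 [2y] bond c/1=13/400: DF=(51763/50000 − 13/400·(0.996700))/(1+13/400) = 9713/10000 ≈ 0.971300
step 3 [3y] swap r/1=387/29293: DF=(1 − 387/29293·(0.996700+0.971300))/(1+387/29293) = 9613/10000 ≈ 0.961300
step 4 [4y] bond c/1=3/100: DF=(1044131/1000000 − 3/100·(0.996700+0.971300+0.961300))/(1+3/100) = 2321/2500 ≈ 0.928400
step 5 [5y] swap r/1=1186/47391: DF=(1 − 1186/47391·(0.996700+0.971300+0.961300+0.928400))/(1+1186/47391) = 4407/5000 ≈ 0.881400
step 6 [6y] bond c/1=7/100: DF=(313867/250000 − 7/100·(0.996700+0.971300+0.961300+0.928400+0.881400))/(1+7/100) = 8633/10000 ≈ 0.863300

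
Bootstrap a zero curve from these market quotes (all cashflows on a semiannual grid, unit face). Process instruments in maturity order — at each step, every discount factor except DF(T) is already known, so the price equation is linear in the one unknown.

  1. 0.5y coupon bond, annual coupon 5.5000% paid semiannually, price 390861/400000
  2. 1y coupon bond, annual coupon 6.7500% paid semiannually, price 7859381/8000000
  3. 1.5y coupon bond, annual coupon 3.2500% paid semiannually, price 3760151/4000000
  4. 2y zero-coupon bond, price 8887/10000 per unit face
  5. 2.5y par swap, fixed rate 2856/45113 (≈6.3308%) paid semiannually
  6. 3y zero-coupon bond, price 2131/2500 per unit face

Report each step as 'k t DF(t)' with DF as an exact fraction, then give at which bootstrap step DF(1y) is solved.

1 1/2 951/1000
2 1 9193/10000
3 3/2 8951/10000
4 2 8887/10000
5 5/2 2143/2500
6 3 2131/2500
DF(1y) is solved at step 2

step 1 [0.5y] bond c/2=11/400: DF=(390861/400000 − 11/400·(0))/(1+11/400) = 951/1000 ≈ 0.951000
step 2 [1y] bond c/2=27/800: DF=(7859381/8000000 − 27/800·(0.951000))/(1+27/800) = 9193/10000 ≈ 0.919300
step 3 [1.5y] bond c/2=13/800: DF=(3760151/4000000 − 13/800·(0.951000+0.919300))/(1+13/800) = 8951/10000 ≈ 0.895100
step 4 [2y] zero: DF = P = 8887/10000 ≈ 0.888700
step 5 [2.5y] swap r/2=1428/45113: DF=(1 − 1428/45113·(0.951000+0.919300+0.895100+0.888700))/(1+1428/45113) = 2143/2500 ≈ 0.857200
step 6 [3y] zero: DF = P = 2131/2500 ≈ 0.852400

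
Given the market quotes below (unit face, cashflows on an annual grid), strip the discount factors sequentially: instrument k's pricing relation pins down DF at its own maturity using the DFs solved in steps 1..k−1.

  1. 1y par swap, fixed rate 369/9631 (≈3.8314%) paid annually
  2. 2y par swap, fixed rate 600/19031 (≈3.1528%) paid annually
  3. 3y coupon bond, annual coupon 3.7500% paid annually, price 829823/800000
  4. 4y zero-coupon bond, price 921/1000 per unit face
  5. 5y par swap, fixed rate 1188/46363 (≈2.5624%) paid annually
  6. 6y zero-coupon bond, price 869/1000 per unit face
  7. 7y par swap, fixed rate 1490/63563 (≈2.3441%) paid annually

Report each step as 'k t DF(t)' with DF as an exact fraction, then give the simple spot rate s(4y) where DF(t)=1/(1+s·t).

1 1 9631/10000
2 2 47/50
3 3 931/1000
4 4 921/1000
5 5 2203/2500
6 6 869/1000
7 7 851/1000
s(4y) = (1/(921/1000) − 1)/(4) = 79/3684 ≈ 2.1444%

step 1 [1y] swap r/1=369/9631: DF=(1 − 369/9631·(0))/(1+369/9631) = 9631/10000 ≈ 0.963100
step 2 [2y] swap r/1=600/19031: DF=(1 − 600/19031·(0.963100))/(1+600/19031) = 47/50 ≈ 0.940000
step 3 [3y] bond c/1=3/80: DF=(829823/800000 − 3/80·(0.963100+0.940000))/(1+3/80) = 931/1000 ≈ 0.931000
step 4 [4y] zero: DF = P = 921/1000 ≈ 0.921000
step 5 [5y] swap r/1=1188/46363: DF=(1 − 1188/46363·(0.963100+0.940000+0.931000+0.921000))/(1+1188/46363) = 2203/2500 ≈ 0.881200
step 6 [6y] zero: DF = P = 869/1000 ≈ 0.869000
step 7 [7y] swap r/1=1490/63563: DF=(1 − 1490/63563·(0.963100+0.940000+0.931000+0.921000+0.881200+0.869000))/(1+1490/63563) = 851/1000 ≈ 0.851000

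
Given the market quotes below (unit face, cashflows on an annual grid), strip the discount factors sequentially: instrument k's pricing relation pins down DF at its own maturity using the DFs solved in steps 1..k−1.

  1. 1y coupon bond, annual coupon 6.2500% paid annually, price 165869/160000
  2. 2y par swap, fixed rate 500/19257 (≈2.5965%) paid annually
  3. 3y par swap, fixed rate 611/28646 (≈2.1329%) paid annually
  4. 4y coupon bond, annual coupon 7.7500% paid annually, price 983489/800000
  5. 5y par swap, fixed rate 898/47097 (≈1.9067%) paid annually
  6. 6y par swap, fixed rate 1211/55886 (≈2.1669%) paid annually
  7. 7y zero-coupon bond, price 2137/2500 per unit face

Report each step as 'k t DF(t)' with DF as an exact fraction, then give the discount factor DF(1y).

1 1 9757/10000
2 2 19/20
3 3 9389/10000
4 4 9349/10000
5 5 4551/5000
6 6 8789/10000
7 7 2137/2500
DF(1y) = 9757/10000 ≈ 0.975700

step 1 [1y] bond c/1=1/16: DF=(165869/160000 − 1/16·(0))/(1+1/16) = 9757/10000 ≈ 0.975700
step 2 [2y] swap r/1=500/19257: DF=(1 − 500/19257·(0.975700))/(1+500/19257) = 19/20 ≈ 0.950000
step 3 [3y] swap r/1=611/28646: DF=(1 − 611/28646·(0.975700+0.950000))/(1+611/28646) = 9389/10000 ≈ 0.938900
step 4 [4y] bond c/1=31/400: DF=(983489/800000 − 31/400·(0.975700+0.950000+0.938900))/(1+31/400) = 9349/10000 ≈ 0.934900
step 5 [5y] swap r/1=898/47097: DF=(1 − 898/47097·(0.975700+0.950000+0.938900+0.934900))/(1+898/47097) = 4551/5000 ≈ 0.910200
step 6 [6y] swap r/1=1211/55886: DF=(1 − 1211/55886·(0.975700+0.950000+0.938900+0.934900+0.910200))/(1+1211/55886) = 8789/10000 ≈ 0.878900
step 7 [7y] zero: DF = P = 2137/2500 ≈ 0.854800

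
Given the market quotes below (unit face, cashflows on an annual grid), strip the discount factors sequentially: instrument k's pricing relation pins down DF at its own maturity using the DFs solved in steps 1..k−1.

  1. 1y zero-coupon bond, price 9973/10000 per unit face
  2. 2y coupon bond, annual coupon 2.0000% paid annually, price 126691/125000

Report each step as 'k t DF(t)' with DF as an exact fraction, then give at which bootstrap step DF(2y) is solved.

step 1 [1y] zero: DF = P = 9973/10000 ≈ 0.997300
step 2 [2y] bond c/1=1/50: DF=(126691/125000 − 1/50·(0.997300))/(1+1/50) = 9741/10000 ≈ 0.974100

1 1 9973/10000
2 2 9741/10000
DF(2y) is solved at step 2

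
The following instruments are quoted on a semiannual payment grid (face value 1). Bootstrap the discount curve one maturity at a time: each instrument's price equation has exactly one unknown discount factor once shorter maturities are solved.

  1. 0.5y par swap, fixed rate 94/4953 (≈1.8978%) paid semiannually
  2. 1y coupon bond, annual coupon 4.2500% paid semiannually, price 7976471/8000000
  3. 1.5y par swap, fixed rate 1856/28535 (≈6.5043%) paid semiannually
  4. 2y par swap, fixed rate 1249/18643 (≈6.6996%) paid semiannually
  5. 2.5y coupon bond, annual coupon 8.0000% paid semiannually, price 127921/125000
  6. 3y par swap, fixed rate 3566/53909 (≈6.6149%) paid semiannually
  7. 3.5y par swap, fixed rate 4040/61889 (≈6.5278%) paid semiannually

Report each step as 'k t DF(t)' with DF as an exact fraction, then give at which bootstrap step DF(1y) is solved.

step 1 [0.5y] swap r/2=47/4953: DF=(1 − 47/4953·(0))/(1+47/4953) = 4953/5000 ≈ 0.990600
step 2 [1y] bond c/2=17/800: DF=(7976471/8000000 − 17/800·(0.990600))/(1+17/800) = 9557/10000 ≈ 0.955700
step 3 [1.5y] swap r/2=928/28535: DF=(1 − 928/28535·(0.990600+0.955700))/(1+928/28535) = 567/625 ≈ 0.907200
step 4 [2y] swap r/2=1249/37286: DF=(1 − 1249/37286·(0.990600+0.955700+0.907200))/(1+1249/37286) = 8751/10000 ≈ 0.875100
step 5 [2.5y] bond c/2=1/25: DF=(127921/125000 − 1/25·(0.990600+0.955700+0.907200+0.875100))/(1+1/25) = 4203/5000 ≈ 0.840600
step 6 [3y] swap r/2=1783/53909: DF=(1 − 1783/53909·(0.990600+0.955700+0.907200+0.875100+0.840600))/(1+1783/53909) = 8217/10000 ≈ 0.821700
step 7 [3.5y] swap r/2=2020/61889: DF=(1 − 2020/61889·(0.990600+0.955700+0.907200+0.875100+0.840600+0.821700))/(1+2020/61889) = 399/500 ≈ 0.798000

1 1/2 4953/5000
2 1 9557/10000
3 3/2 567/625
4 2 8751/10000
5 5/2 4203/5000
6 3 8217/10000
7 7/2 399/500
DF(1y) is solved at step 2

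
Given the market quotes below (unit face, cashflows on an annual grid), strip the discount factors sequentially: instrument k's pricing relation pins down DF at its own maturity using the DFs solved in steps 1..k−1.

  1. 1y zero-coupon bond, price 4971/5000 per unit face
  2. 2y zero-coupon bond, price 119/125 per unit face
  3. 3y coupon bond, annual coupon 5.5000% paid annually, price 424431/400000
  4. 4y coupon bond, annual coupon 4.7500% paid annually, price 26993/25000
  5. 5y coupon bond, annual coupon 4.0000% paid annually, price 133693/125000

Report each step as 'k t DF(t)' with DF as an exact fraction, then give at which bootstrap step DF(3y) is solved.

1 1 4971/5000
2 2 119/125
3 3 9043/10000
4 4 1803/2000
5 5 8841/10000
DF(3y) is solved at step 3

step 1 [1y] zero: DF = P = 4971/5000 ≈ 0.994200
step 2 [2y] zero: DF = P = 119/125 ≈ 0.952000
step 3 [3y] bond c/1=11/200: DF=(424431/400000 − 11/200·(0.994200+0.952000))/(1+11/200) = 9043/10000 ≈ 0.904300
step 4 [4y] bond c/1=19/400: DF=(26993/25000 − 19/400·(0.994200+0.952000+0.904300))/(1+19/400) = 1803/2000 ≈ 0.901500
step 5 [5y] bond c/1=1/25: DF=(133693/125000 − 1/25·(0.994200+0.952000+0.904300+0.901500))/(1+1/25) = 8841/10000 ≈ 0.884100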